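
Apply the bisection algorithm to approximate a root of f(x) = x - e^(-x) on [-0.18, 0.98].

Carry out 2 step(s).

f(x) = x - e^(-x)
Initial interval: [-0.18, 0.98]

Iteration 1:
  c_1 = (-0.180000 + 0.980000)/2 = 0.400000
  f(c_1) = f(0.400000) = -0.270320
  f(a) × f(c) ≥ 0, new interval: [0.400000, 0.980000]
Iteration 2:
  c_2 = (0.400000 + 0.980000)/2 = 0.690000
  f(c_2) = f(0.690000) = 0.188424
  f(a) × f(c) < 0, new interval: [0.400000, 0.690000]

After 2 iteration(s), the approximation is c_2 = 0.690000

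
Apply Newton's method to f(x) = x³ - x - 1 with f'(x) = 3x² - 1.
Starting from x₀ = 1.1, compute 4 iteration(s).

f(x) = x³ - x - 1
f'(x) = 3x² - 1
x₀ = 1.1

Newton-Raphson formula: x_{n+1} = x_n - f(x_n)/f'(x_n)

Iteration 1:
  f(1.100000) = -0.769000
  f'(1.100000) = 2.630000
  x_1 = 1.100000 - (-0.769000)/2.630000 = 1.392395
Iteration 2:
  f(1.392395) = 0.307132
  f'(1.392395) = 4.816295
  x_2 = 1.392395 - 0.307132/4.816295 = 1.328626
Iteration 3:
  f(1.328626) = 0.016727
  f'(1.328626) = 4.295742
  x_3 = 1.328626 - 0.016727/4.295742 = 1.324732
Iteration 4:
  f(1.324732) = 0.000060
  f'(1.324732) = 4.264746
  x_4 = 1.324732 - 0.000060/4.264746 = 1.324718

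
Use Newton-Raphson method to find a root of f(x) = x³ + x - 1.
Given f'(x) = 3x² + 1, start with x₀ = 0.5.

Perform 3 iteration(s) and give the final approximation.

f(x) = x³ + x - 1
f'(x) = 3x² + 1
x₀ = 0.5

Newton-Raphson formula: x_{n+1} = x_n - f(x_n)/f'(x_n)

Iteration 1:
  f(0.500000) = -0.375000
  f'(0.500000) = 1.750000
  x_1 = 0.500000 - (-0.375000)/1.750000 = 0.714286
Iteration 2:
  f(0.714286) = 0.078717
  f'(0.714286) = 2.530612
  x_2 = 0.714286 - 0.078717/2.530612 = 0.683180
Iteration 3:
  f(0.683180) = 0.002043
  f'(0.683180) = 2.400204
  x_3 = 0.683180 - 0.002043/2.400204 = 0.682328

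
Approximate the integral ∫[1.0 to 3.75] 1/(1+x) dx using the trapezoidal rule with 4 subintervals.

f(x) = 1/(1+x)
a = 1.0, b = 3.75, n = 4
h = (b - a)/n = 0.687500

Trapezoidal rule: (h/2)[f(x₀) + 2f(x₁) + 2f(x₂) + ... + f(xₙ)]

x_0 = 1.0000, f(x_0) = 0.500000, coefficient = 1
x_1 = 1.6875, f(x_1) = 0.372093, coefficient = 2
x_2 = 2.3750, f(x_2) = 0.296296, coefficient = 2
x_3 = 3.0625, f(x_3) = 0.246154, coefficient = 2
x_4 = 3.7500, f(x_4) = 0.210526, coefficient = 1

I ≈ (0.687500/2) × 2.539613 = 0.872992
Exact value: 0.864997
Error: 0.007994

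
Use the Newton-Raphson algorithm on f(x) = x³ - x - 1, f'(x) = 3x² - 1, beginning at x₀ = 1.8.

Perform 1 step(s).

f(x) = x³ - x - 1
f'(x) = 3x² - 1
x₀ = 1.8

Newton-Raphson formula: x_{n+1} = x_n - f(x_n)/f'(x_n)

Iteration 1:
  f(1.800000) = 3.032000
  f'(1.800000) = 8.720000
  x_1 = 1.800000 - 3.032000/8.720000 = 1.452294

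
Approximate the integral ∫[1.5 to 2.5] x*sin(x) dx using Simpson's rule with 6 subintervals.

f(x) = x*sin(x)
a = 1.5, b = 2.5, n = 6
h = (b - a)/n = 0.166667

Simpson's rule: (h/3)[f(x₀) + 4f(x₁) + 2f(x₂) + ... + f(xₙ)]

x_0 = 1.5000, f(x_0) = 1.496242, coefficient = 1
x_1 = 1.6667, f(x_1) = 1.659013, coefficient = 4
x_2 = 1.8333, f(x_2) = 1.770514, coefficient = 2
x_3 = 2.0000, f(x_3) = 1.818595, coefficient = 4
x_4 = 2.1667, f(x_4) = 1.793264, coefficient = 2
x_5 = 2.3333, f(x_5) = 1.687200, coefficient = 4
x_6 = 2.5000, f(x_6) = 1.496180, coefficient = 1

I ≈ (0.166667/3) × 30.779212 = 1.709956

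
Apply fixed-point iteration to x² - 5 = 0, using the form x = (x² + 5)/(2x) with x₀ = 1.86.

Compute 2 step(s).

Equation: x² - 5 = 0
Fixed-point form: x = (x² + 5)/(2x)
x₀ = 1.86

x_1 = g(1.860000) = 2.274086
x_2 = g(2.274086) = 2.236386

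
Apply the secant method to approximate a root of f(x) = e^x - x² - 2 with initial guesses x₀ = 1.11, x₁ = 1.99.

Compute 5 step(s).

f(x) = e^x - x² - 2
x₀ = 1.11, x₁ = 1.99

Secant formula: x_{n+1} = x_n - f(x_n)(x_n - x_{n-1})/(f(x_n) - f(x_{n-1}))

Iteration 1:
  f(1.110000) = -0.197742
  f(1.990000) = 1.355434
  x_2 = 1.990000 - 1.355434×(1.990000 - 1.110000)/(1.355434 - (-0.197742))
       = 1.222037
Iteration 2:
  f(1.990000) = 1.355434
  f(1.222037) = -0.099280
  x_3 = 1.222037 - (-0.099280)×(1.222037 - 1.990000)/(-0.099280 - 1.355434)
       = 1.274448
Iteration 3:
  f(1.222037) = -0.099280
  f(1.274448) = -0.047491
  x_4 = 1.274448 - (-0.047491)×(1.274448 - 1.222037)/(-0.047491 - (-0.099280))
       = 1.322510
Iteration 4:
  f(1.274448) = -0.047491
  f(1.322510) = 0.003796
  x_5 = 1.322510 - 0.003796×(1.322510 - 1.274448)/(0.003796 - (-0.047491))
       = 1.318952
Iteration 5:
  f(1.322510) = 0.003796
  f(1.318952) = -0.000134
  x_6 = 1.318952 - (-0.000134)×(1.318952 - 1.322510)/(-0.000134 - 0.003796)
       = 1.319073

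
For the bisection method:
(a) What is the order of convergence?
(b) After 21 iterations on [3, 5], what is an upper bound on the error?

(a) Bisection has linear (order 1) convergence; the error is halved each step.

(b) Error bound = (b-a)/2^n = (5 - 3)/2^{21}
    = 2/2^{21}

(a) 1 (linear); (b) error ≤ 9.54e-07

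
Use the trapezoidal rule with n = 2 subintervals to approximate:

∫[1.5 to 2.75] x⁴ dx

f(x) = x⁴
a = 1.5, b = 2.75, n = 2
h = (b - a)/n = 0.625000

Trapezoidal rule: (h/2)[f(x₀) + 2f(x₁) + 2f(x₂) + ... + f(xₙ)]

x_0 = 1.5000, f(x_0) = 5.062500, coefficient = 1
x_1 = 2.1250, f(x_1) = 20.390869, coefficient = 2
x_2 = 2.7500, f(x_2) = 57.191406, coefficient = 1

I ≈ (0.625000/2) × 103.035645 = 32.198639
Exact value: 29.936523
Error: 2.262115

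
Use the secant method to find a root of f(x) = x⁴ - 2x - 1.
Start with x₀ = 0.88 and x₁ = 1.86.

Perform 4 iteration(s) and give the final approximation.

f(x) = x⁴ - 2x - 1
x₀ = 0.88, x₁ = 1.86

Secant formula: x_{n+1} = x_n - f(x_n)(x_n - x_{n-1})/(f(x_n) - f(x_{n-1}))

Iteration 1:
  f(0.880000) = -2.160305
  f(1.860000) = 7.248832
  x_2 = 1.860000 - 7.248832×(1.860000 - 0.880000)/(7.248832 - (-2.160305))
       = 1.105005
Iteration 2:
  f(1.860000) = 7.248832
  f(1.105005) = -1.719083
  x_3 = 1.105005 - (-1.719083)×(1.105005 - 1.860000)/(-1.719083 - 7.248832)
       = 1.249732
Iteration 3:
  f(1.105005) = -1.719083
  f(1.249732) = -1.060153
  x_4 = 1.249732 - (-1.060153)×(1.249732 - 1.105005)/(-1.060153 - (-1.719083))
       = 1.482583
Iteration 4:
  f(1.249732) = -1.060153
  f(1.482583) = 0.866272
  x_5 = 1.482583 - 0.866272×(1.482583 - 1.249732)/(0.866272 - (-1.060153))
       = 1.377875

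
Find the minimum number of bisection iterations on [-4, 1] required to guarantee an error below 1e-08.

We need (b-a)/2^n ≤ 1e-08
(1 - (-4))/2^n ≤ 1e-08
5/2^n ≤ 1e-08
2^n ≥ 500000000
n ≥ log₂(500000000) = 28.90
n ≥ 29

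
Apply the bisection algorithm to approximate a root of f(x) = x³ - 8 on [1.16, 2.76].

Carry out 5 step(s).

f(x) = x³ - 8
Initial interval: [1.16, 2.76]

Iteration 1:
  c_1 = (1.160000 + 2.760000)/2 = 1.960000
  f(c_1) = f(1.960000) = -0.470464
  f(a) × f(c) ≥ 0, new interval: [1.960000, 2.760000]
Iteration 2:
  c_2 = (1.960000 + 2.760000)/2 = 2.360000
  f(c_2) = f(2.360000) = 5.144256
  f(a) × f(c) < 0, new interval: [1.960000, 2.360000]
Iteration 3:
  c_3 = (1.960000 + 2.360000)/2 = 2.160000
  f(c_3) = f(2.160000) = 2.077696
  f(a) × f(c) < 0, new interval: [1.960000, 2.160000]
Iteration 4:
  c_4 = (1.960000 + 2.160000)/2 = 2.060000
  f(c_4) = f(2.060000) = 0.741816
  f(a) × f(c) < 0, new interval: [1.960000, 2.060000]
Iteration 5:
  c_5 = (1.960000 + 2.060000)/2 = 2.010000
  f(c_5) = f(2.010000) = 0.120601
  f(a) × f(c) < 0, new interval: [1.960000, 2.010000]

After 5 iteration(s), the approximation is c_5 = 2.010000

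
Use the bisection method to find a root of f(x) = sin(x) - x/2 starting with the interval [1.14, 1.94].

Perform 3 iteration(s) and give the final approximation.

f(x) = sin(x) - x/2
Initial interval: [1.14, 1.94]

Iteration 1:
  c_1 = (1.140000 + 1.940000)/2 = 1.540000
  f(c_1) = f(1.540000) = 0.229526
  f(a) × f(c) ≥ 0, new interval: [1.540000, 1.940000]
Iteration 2:
  c_2 = (1.540000 + 1.940000)/2 = 1.740000
  f(c_2) = f(1.740000) = 0.115719
  f(a) × f(c) ≥ 0, new interval: [1.740000, 1.940000]
Iteration 3:
  c_3 = (1.740000 + 1.940000)/2 = 1.840000
  f(c_3) = f(1.840000) = 0.043983
  f(a) × f(c) ≥ 0, new interval: [1.840000, 1.940000]

After 3 iteration(s), the approximation is c_3 = 1.840000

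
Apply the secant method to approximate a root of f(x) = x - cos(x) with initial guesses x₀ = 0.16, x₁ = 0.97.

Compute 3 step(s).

f(x) = x - cos(x)
x₀ = 0.16, x₁ = 0.97

Secant formula: x_{n+1} = x_n - f(x_n)(x_n - x_{n-1})/(f(x_n) - f(x_{n-1}))

Iteration 1:
  f(0.160000) = -0.827227
  f(0.970000) = 0.404700
  x_2 = 0.970000 - 0.404700×(0.970000 - 0.160000)/(0.404700 - (-0.827227))
       = 0.703907
Iteration 2:
  f(0.970000) = 0.404700
  f(0.703907) = -0.058412
  x_3 = 0.703907 - (-0.058412)×(0.703907 - 0.970000)/(-0.058412 - 0.404700)
       = 0.737469
Iteration 3:
  f(0.703907) = -0.058412
  f(0.737469) = -0.002703
  x_4 = 0.737469 - (-0.002703)×(0.737469 - 0.703907)/(-0.002703 - (-0.058412))
       = 0.739098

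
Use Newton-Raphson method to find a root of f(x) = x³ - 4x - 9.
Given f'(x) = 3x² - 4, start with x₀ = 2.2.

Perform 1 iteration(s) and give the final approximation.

f(x) = x³ - 4x - 9
f'(x) = 3x² - 4
x₀ = 2.2

Newton-Raphson formula: x_{n+1} = x_n - f(x_n)/f'(x_n)

Iteration 1:
  f(2.200000) = -7.152000
  f'(2.200000) = 10.520000
  x_1 = 2.200000 - (-7.152000)/10.520000 = 2.879848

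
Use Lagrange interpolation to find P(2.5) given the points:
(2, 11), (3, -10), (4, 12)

Lagrange interpolation formula:
P(x) = Σ yᵢ × Lᵢ(x)
where Lᵢ(x) = Π_{j≠i} (x - xⱼ)/(xᵢ - xⱼ)

L_0(2.5) = (2.5 - 3)/(2 - 3) × (2.5 - 4)/(2 - 4) = 0.375000
L_1(2.5) = (2.5 - 2)/(3 - 2) × (2.5 - 4)/(3 - 4) = 0.750000
L_2(2.5) = (2.5 - 2)/(4 - 2) × (2.5 - 3)/(4 - 3) = -0.125000

P(2.5) = 11×L_0(2.5) + (-10)×L_1(2.5) + 12×L_2(2.5)
P(2.5) = -4.875000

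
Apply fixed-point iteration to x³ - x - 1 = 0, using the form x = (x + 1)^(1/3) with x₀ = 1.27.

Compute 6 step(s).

Equation: x³ - x - 1 = 0
Fixed-point form: x = (x + 1)^(1/3)
x₀ = 1.27

x_1 = g(1.270000) = 1.314242
x_2 = g(1.314242) = 1.322725
x_3 = g(1.322725) = 1.324339
x_4 = g(1.324339) = 1.324646
x_5 = g(1.324646) = 1.324704
x_6 = g(1.324704) = 1.324715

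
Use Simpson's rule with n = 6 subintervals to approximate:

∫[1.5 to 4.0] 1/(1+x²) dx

f(x) = 1/(1+x²)
a = 1.5, b = 4.0, n = 6
h = (b - a)/n = 0.416667

Simpson's rule: (h/3)[f(x₀) + 4f(x₁) + 2f(x₂) + ... + f(xₙ)]

x_0 = 1.5000, f(x_0) = 0.307692, coefficient = 1
x_1 = 1.9167, f(x_1) = 0.213967, coefficient = 4
x_2 = 2.3333, f(x_2) = 0.155172, coefficient = 2
x_3 = 2.7500, f(x_3) = 0.116788, coefficient = 4
x_4 = 3.1667, f(x_4) = 0.090680, coefficient = 2
x_5 = 3.5833, f(x_5) = 0.072253, coefficient = 4
x_6 = 4.0000, f(x_6) = 0.058824, coefficient = 1

I ≈ (0.416667/3) × 2.470255 = 0.343091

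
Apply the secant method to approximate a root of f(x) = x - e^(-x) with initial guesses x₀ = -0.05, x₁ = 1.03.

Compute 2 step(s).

f(x) = x - e^(-x)
x₀ = -0.05, x₁ = 1.03

Secant formula: x_{n+1} = x_n - f(x_n)(x_n - x_{n-1})/(f(x_n) - f(x_{n-1}))

Iteration 1:
  f(-0.050000) = -1.101271
  f(1.030000) = 0.672993
  x_2 = 1.030000 - 0.672993×(1.030000 - (-0.050000))/(0.672993 - (-1.101271))
       = 0.620347
Iteration 2:
  f(1.030000) = 0.672993
  f(0.620347) = 0.082589
  x_3 = 0.620347 - 0.082589×(0.620347 - 1.030000)/(0.082589 - 0.672993)
       = 0.563042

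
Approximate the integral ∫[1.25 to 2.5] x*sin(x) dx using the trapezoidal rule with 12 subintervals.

f(x) = x*sin(x)
a = 1.25, b = 2.5, n = 12
h = (b - a)/n = 0.104167

Trapezoidal rule: (h/2)[f(x₀) + 2f(x₁) + 2f(x₂) + ... + f(xₙ)]

x_0 = 1.2500, f(x_0) = 1.186231, coefficient = 1
x_1 = 1.3542, f(x_1) = 1.322516, coefficient = 2
x_2 = 1.4583, f(x_2) = 1.449121, coefficient = 2
x_3 = 1.5625, f(x_3) = 1.562446, coefficient = 2
x_4 = 1.6667, f(x_4) = 1.659013, coefficient = 2
x_5 = 1.7708, f(x_5) = 1.735522, coefficient = 2
x_6 = 1.8750, f(x_6) = 1.788911, coefficient = 2
x_7 = 1.9792, f(x_7) = 1.816418, coefficient = 2
x_8 = 2.0833, f(x_8) = 1.815632, coefficient = 2
x_9 = 2.1875, f(x_9) = 1.784539, coefficient = 2
x_10 = 2.2917, f(x_10) = 1.721572, coefficient = 2
x_11 = 2.3958, f(x_11) = 1.625644, coefficient = 2
x_12 = 2.5000, f(x_12) = 1.496180, coefficient = 1

I ≈ (0.104167/2) × 39.245080 = 2.044015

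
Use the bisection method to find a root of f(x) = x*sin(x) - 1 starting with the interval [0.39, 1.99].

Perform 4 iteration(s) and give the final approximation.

f(x) = x*sin(x) - 1
Initial interval: [0.39, 1.99]

Iteration 1:
  c_1 = (0.390000 + 1.990000)/2 = 1.190000
  f(c_1) = f(1.190000) = 0.104759
  f(a) × f(c) < 0, new interval: [0.390000, 1.190000]
Iteration 2:
  c_2 = (0.390000 + 1.190000)/2 = 0.790000
  f(c_2) = f(0.790000) = -0.438821
  f(a) × f(c) ≥ 0, new interval: [0.790000, 1.190000]
Iteration 3:
  c_3 = (0.790000 + 1.190000)/2 = 0.990000
  f(c_3) = f(0.990000) = -0.172334
  f(a) × f(c) ≥ 0, new interval: [0.990000, 1.190000]
Iteration 4:
  c_4 = (0.990000 + 1.190000)/2 = 1.090000
  f(c_4) = f(1.090000) = -0.033577
  f(a) × f(c) ≥ 0, new interval: [1.090000, 1.190000]

After 4 iteration(s), the approximation is c_4 = 1.090000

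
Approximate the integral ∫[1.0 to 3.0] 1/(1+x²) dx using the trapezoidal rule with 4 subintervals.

f(x) = 1/(1+x²)
a = 1.0, b = 3.0, n = 4
h = (b - a)/n = 0.500000

Trapezoidal rule: (h/2)[f(x₀) + 2f(x₁) + 2f(x₂) + ... + f(xₙ)]

x_0 = 1.0000, f(x_0) = 0.500000, coefficient = 1
x_1 = 1.5000, f(x_1) = 0.307692, coefficient = 2
x_2 = 2.0000, f(x_2) = 0.200000, coefficient = 2
x_3 = 2.5000, f(x_3) = 0.137931, coefficient = 2
x_4 = 3.0000, f(x_4) = 0.100000, coefficient = 1

I ≈ (0.500000/2) × 1.891247 = 0.472812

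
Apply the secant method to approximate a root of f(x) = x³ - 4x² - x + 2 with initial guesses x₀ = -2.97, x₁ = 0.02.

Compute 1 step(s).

f(x) = x³ - 4x² - x + 2
x₀ = -2.97, x₁ = 0.02

Secant formula: x_{n+1} = x_n - f(x_n)(x_n - x_{n-1})/(f(x_n) - f(x_{n-1}))

Iteration 1:
  f(-2.970000) = -56.511673
  f(0.020000) = 1.978408
  x_2 = 0.020000 - 1.978408×(0.020000 - (-2.970000))/(1.978408 - (-56.511673))
       = -0.081136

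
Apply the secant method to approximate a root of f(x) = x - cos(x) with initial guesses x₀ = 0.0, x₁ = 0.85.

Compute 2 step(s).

f(x) = x - cos(x)
x₀ = 0.0, x₁ = 0.85

Secant formula: x_{n+1} = x_n - f(x_n)(x_n - x_{n-1})/(f(x_n) - f(x_{n-1}))

Iteration 1:
  f(0.000000) = -1.000000
  f(0.850000) = 0.190017
  x_2 = 0.850000 - 0.190017×(0.850000 - 0.000000)/(0.190017 - (-1.000000))
       = 0.714276
Iteration 2:
  f(0.850000) = 0.190017
  f(0.714276) = -0.041292
  x_3 = 0.714276 - (-0.041292)×(0.714276 - 0.850000)/(-0.041292 - 0.190017)
       = 0.738505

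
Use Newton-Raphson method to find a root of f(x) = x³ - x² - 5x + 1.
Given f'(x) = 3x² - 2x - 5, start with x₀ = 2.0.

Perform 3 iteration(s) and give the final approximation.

f(x) = x³ - x² - 5x + 1
f'(x) = 3x² - 2x - 5
x₀ = 2.0

Newton-Raphson formula: x_{n+1} = x_n - f(x_n)/f'(x_n)

Iteration 1:
  f(2.000000) = -5.000000
  f'(2.000000) = 3.000000
  x_1 = 2.000000 - (-5.000000)/3.000000 = 3.666667
Iteration 2:
  f(3.666667) = 18.518519
  f'(3.666667) = 28.000000
  x_2 = 3.666667 - 18.518519/28.000000 = 3.005291
Iteration 3:
  f(3.005291) = 4.084880
  f'(3.005291) = 16.084740
  x_3 = 3.005291 - 4.084880/16.084740 = 2.751331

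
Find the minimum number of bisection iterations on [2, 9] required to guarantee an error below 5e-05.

We need (b-a)/2^n ≤ 5e-05
(9 - 2)/2^n ≤ 5e-05
7/2^n ≤ 5e-05
2^n ≥ 140000
n ≥ log₂(140000) = 17.10
n ≥ 18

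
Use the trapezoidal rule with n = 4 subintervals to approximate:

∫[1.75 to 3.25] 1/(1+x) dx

f(x) = 1/(1+x)
a = 1.75, b = 3.25, n = 4
h = (b - a)/n = 0.375000

Trapezoidal rule: (h/2)[f(x₀) + 2f(x₁) + 2f(x₂) + ... + f(xₙ)]

x_0 = 1.7500, f(x_0) = 0.363636, coefficient = 1
x_1 = 2.1250, f(x_1) = 0.320000, coefficient = 2
x_2 = 2.5000, f(x_2) = 0.285714, coefficient = 2
x_3 = 2.8750, f(x_3) = 0.258065, coefficient = 2
x_4 = 3.2500, f(x_4) = 0.235294, coefficient = 1

I ≈ (0.375000/2) × 2.326488 = 0.436217
Exact value: 0.435318
Error: 0.000898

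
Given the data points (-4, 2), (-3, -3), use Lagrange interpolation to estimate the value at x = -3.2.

Lagrange interpolation formula:
P(x) = Σ yᵢ × Lᵢ(x)
where Lᵢ(x) = Π_{j≠i} (x - xⱼ)/(xᵢ - xⱼ)

L_0(-3.2) = (-3.2 - (-3))/(-4 - (-3)) = 0.200000
L_1(-3.2) = (-3.2 - (-4))/(-3 - (-4)) = 0.800000

P(-3.2) = 2×L_0(-3.2) + (-3)×L_1(-3.2)
P(-3.2) = -2.000000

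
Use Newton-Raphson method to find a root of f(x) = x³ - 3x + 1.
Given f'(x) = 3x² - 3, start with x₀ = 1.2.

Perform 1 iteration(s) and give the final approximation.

f(x) = x³ - 3x + 1
f'(x) = 3x² - 3
x₀ = 1.2

Newton-Raphson formula: x_{n+1} = x_n - f(x_n)/f'(x_n)

Iteration 1:
  f(1.200000) = -0.872000
  f'(1.200000) = 1.320000
  x_1 = 1.200000 - (-0.872000)/1.320000 = 1.860606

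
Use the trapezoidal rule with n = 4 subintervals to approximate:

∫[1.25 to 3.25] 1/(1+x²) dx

f(x) = 1/(1+x²)
a = 1.25, b = 3.25, n = 4
h = (b - a)/n = 0.500000

Trapezoidal rule: (h/2)[f(x₀) + 2f(x₁) + 2f(x₂) + ... + f(xₙ)]

x_0 = 1.2500, f(x_0) = 0.390244, coefficient = 1
x_1 = 1.7500, f(x_1) = 0.246154, coefficient = 2
x_2 = 2.2500, f(x_2) = 0.164948, coefficient = 2
x_3 = 2.7500, f(x_3) = 0.116788, coefficient = 2
x_4 = 3.2500, f(x_4) = 0.086486, coefficient = 1

I ≈ (0.500000/2) × 1.532512 = 0.383128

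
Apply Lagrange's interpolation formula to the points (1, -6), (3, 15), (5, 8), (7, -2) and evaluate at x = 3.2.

Lagrange interpolation formula:
P(x) = Σ yᵢ × Lᵢ(x)
where Lᵢ(x) = Π_{j≠i} (x - xⱼ)/(xᵢ - xⱼ)

L_0(3.2) = (3.2 - 3)/(1 - 3) × (3.2 - 5)/(1 - 5) × (3.2 - 7)/(1 - 7) = -0.028500
L_1(3.2) = (3.2 - 1)/(3 - 1) × (3.2 - 5)/(3 - 5) × (3.2 - 7)/(3 - 7) = 0.940500
L_2(3.2) = (3.2 - 1)/(5 - 1) × (3.2 - 3)/(5 - 3) × (3.2 - 7)/(5 - 7) = 0.104500
L_3(3.2) = (3.2 - 1)/(7 - 1) × (3.2 - 3)/(7 - 3) × (3.2 - 5)/(7 - 5) = -0.016500

P(3.2) = (-6)×L_0(3.2) + 15×L_1(3.2) + 8×L_2(3.2) + (-2)×L_3(3.2)
P(3.2) = 15.147500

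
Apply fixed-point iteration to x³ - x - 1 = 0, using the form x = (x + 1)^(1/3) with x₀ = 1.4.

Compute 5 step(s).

Equation: x³ - x - 1 = 0
Fixed-point form: x = (x + 1)^(1/3)
x₀ = 1.4

x_1 = g(1.400000) = 1.338866
x_2 = g(1.338866) = 1.327400
x_3 = g(1.327400) = 1.325227
x_4 = g(1.325227) = 1.324815
x_5 = g(1.324815) = 1.324736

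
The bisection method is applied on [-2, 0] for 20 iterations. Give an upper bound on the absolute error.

Bisection error bound: |error| ≤ (b-a)/2^n
|error| ≤ (0 - (-2))/2^20 = 2/2^20
|error| ≤ 0.0000019073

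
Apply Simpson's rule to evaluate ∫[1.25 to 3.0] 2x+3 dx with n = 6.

f(x) = 2x+3
a = 1.25, b = 3.0, n = 6
h = (b - a)/n = 0.291667

Simpson's rule: (h/3)[f(x₀) + 4f(x₁) + 2f(x₂) + ... + f(xₙ)]

x_0 = 1.2500, f(x_0) = 5.500000, coefficient = 1
x_1 = 1.5417, f(x_1) = 6.083333, coefficient = 4
x_2 = 1.8333, f(x_2) = 6.666667, coefficient = 2
x_3 = 2.1250, f(x_3) = 7.250000, coefficient = 4
x_4 = 2.4167, f(x_4) = 7.833333, coefficient = 2
x_5 = 2.7083, f(x_5) = 8.416667, coefficient = 4
x_6 = 3.0000, f(x_6) = 9.000000, coefficient = 1

I ≈ (0.291667/3) × 130.500000 = 12.687500
Exact value: 12.687500
Error: 0.000000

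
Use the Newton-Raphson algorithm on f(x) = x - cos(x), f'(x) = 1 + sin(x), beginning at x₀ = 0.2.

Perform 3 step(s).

f(x) = x - cos(x)
f'(x) = 1 + sin(x)
x₀ = 0.2

Newton-Raphson formula: x_{n+1} = x_n - f(x_n)/f'(x_n)

Iteration 1:
  f(0.200000) = -0.780067
  f'(0.200000) = 1.198669
  x_1 = 0.200000 - (-0.780067)/1.198669 = 0.850777
Iteration 2:
  f(0.850777) = 0.191378
  f'(0.850777) = 1.751793
  x_2 = 0.850777 - 0.191378/1.751793 = 0.741530
Iteration 3:
  f(0.741530) = 0.004094
  f'(0.741530) = 1.675417
  x_3 = 0.741530 - 0.004094/1.675417 = 0.739086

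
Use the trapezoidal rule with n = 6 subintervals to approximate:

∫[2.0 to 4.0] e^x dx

f(x) = e^x
a = 2.0, b = 4.0, n = 6
h = (b - a)/n = 0.333333

Trapezoidal rule: (h/2)[f(x₀) + 2f(x₁) + 2f(x₂) + ... + f(xₙ)]

x_0 = 2.0000, f(x_0) = 7.389056, coefficient = 1
x_1 = 2.3333, f(x_1) = 10.312259, coefficient = 2
x_2 = 2.6667, f(x_2) = 14.391916, coefficient = 2
x_3 = 3.0000, f(x_3) = 20.085537, coefficient = 2
x_4 = 3.3333, f(x_4) = 28.031625, coefficient = 2
x_5 = 3.6667, f(x_5) = 39.121284, coefficient = 2
x_6 = 4.0000, f(x_6) = 54.598150, coefficient = 1

I ≈ (0.333333/2) × 285.872447 = 47.645408
Exact value: 47.209094
Error: 0.436314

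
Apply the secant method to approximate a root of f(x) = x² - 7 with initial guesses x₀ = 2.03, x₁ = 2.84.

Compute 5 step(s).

f(x) = x² - 7
x₀ = 2.03, x₁ = 2.84

Secant formula: x_{n+1} = x_n - f(x_n)(x_n - x_{n-1})/(f(x_n) - f(x_{n-1}))

Iteration 1:
  f(2.030000) = -2.879100
  f(2.840000) = 1.065600
  x_2 = 2.840000 - 1.065600×(2.840000 - 2.030000)/(1.065600 - (-2.879100))
       = 2.621191
Iteration 2:
  f(2.840000) = 1.065600
  f(2.621191) = -0.129358
  x_3 = 2.621191 - (-0.129358)×(2.621191 - 2.840000)/(-0.129358 - 1.065600)
       = 2.644878
Iteration 3:
  f(2.621191) = -0.129358
  f(2.644878) = -0.004622
  x_4 = 2.644878 - (-0.004622)×(2.644878 - 2.621191)/(-0.004622 - (-0.129358))
       = 2.645755
Iteration 4:
  f(2.644878) = -0.004622
  f(2.645755) = 0.000022
  x_5 = 2.645755 - 0.000022×(2.645755 - 2.644878)/(0.000022 - (-0.004622))
       = 2.645751
Iteration 5:
  f(2.645755) = 0.000022
  f(2.645751) = 0.000000
  x_6 = 2.645751 - 0.000000×(2.645751 - 2.645755)/(0.000000 - 0.000022)
       = 2.645751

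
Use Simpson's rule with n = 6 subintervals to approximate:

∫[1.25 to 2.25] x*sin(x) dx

f(x) = x*sin(x)
a = 1.25, b = 2.25, n = 6
h = (b - a)/n = 0.166667

Simpson's rule: (h/3)[f(x₀) + 4f(x₁) + 2f(x₂) + ... + f(xₙ)]

x_0 = 1.2500, f(x_0) = 1.186231, coefficient = 1
x_1 = 1.4167, f(x_1) = 1.399873, coefficient = 4
x_2 = 1.5833, f(x_2) = 1.583209, coefficient = 2
x_3 = 1.7500, f(x_3) = 1.721975, coefficient = 4
x_4 = 1.9167, f(x_4) = 1.803163, coefficient = 2
x_5 = 2.0833, f(x_5) = 1.815632, coefficient = 4
x_6 = 2.2500, f(x_6) = 1.750665, coefficient = 1

I ≈ (0.166667/3) × 29.459559 = 1.636642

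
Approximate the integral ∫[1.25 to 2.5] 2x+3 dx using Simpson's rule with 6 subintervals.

f(x) = 2x+3
a = 1.25, b = 2.5, n = 6
h = (b - a)/n = 0.208333

Simpson's rule: (h/3)[f(x₀) + 4f(x₁) + 2f(x₂) + ... + f(xₙ)]

x_0 = 1.2500, f(x_0) = 5.500000, coefficient = 1
x_1 = 1.4583, f(x_1) = 5.916667, coefficient = 4
x_2 = 1.6667, f(x_2) = 6.333333, coefficient = 2
x_3 = 1.8750, f(x_3) = 6.750000, coefficient = 4
x_4 = 2.0833, f(x_4) = 7.166667, coefficient = 2
x_5 = 2.2917, f(x_5) = 7.583333, coefficient = 4
x_6 = 2.5000, f(x_6) = 8.000000, coefficient = 1

I ≈ (0.208333/3) × 121.500000 = 8.437500
Exact value: 8.437500
Error: 0.000000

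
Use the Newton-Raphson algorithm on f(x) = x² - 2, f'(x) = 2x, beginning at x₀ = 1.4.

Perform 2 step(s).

f(x) = x² - 2
f'(x) = 2x
x₀ = 1.4

Newton-Raphson formula: x_{n+1} = x_n - f(x_n)/f'(x_n)

Iteration 1:
  f(1.400000) = -0.040000
  f'(1.400000) = 2.800000
  x_1 = 1.400000 - (-0.040000)/2.800000 = 1.414286
Iteration 2:
  f(1.414286) = 0.000204
  f'(1.414286) = 2.828571
  x_2 = 1.414286 - 0.000204/2.828571 = 1.414214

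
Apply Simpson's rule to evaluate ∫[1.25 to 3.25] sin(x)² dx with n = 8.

f(x) = sin(x)²
a = 1.25, b = 3.25, n = 8
h = (b - a)/n = 0.250000

Simpson's rule: (h/3)[f(x₀) + 4f(x₁) + 2f(x₂) + ... + f(xₙ)]

x_0 = 1.2500, f(x_0) = 0.900572, coefficient = 1
x_1 = 1.5000, f(x_1) = 0.994996, coefficient = 4
x_2 = 1.7500, f(x_2) = 0.968228, coefficient = 2
x_3 = 2.0000, f(x_3) = 0.826822, coefficient = 4
x_4 = 2.2500, f(x_4) = 0.605398, coefficient = 2
x_5 = 2.5000, f(x_5) = 0.358169, coefficient = 4
x_6 = 2.7500, f(x_6) = 0.145665, coefficient = 2
x_7 = 3.0000, f(x_7) = 0.019915, coefficient = 4
x_8 = 3.2500, f(x_8) = 0.011706, coefficient = 1

I ≈ (0.250000/3) × 13.150468 = 1.095872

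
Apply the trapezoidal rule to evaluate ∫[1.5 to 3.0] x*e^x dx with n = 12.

f(x) = x*e^x
a = 1.5, b = 3.0, n = 12
h = (b - a)/n = 0.125000

Trapezoidal rule: (h/2)[f(x₀) + 2f(x₁) + 2f(x₂) + ... + f(xₙ)]

x_0 = 1.5000, f(x_0) = 6.722534, coefficient = 1
x_1 = 1.6250, f(x_1) = 8.252431, coefficient = 2
x_2 = 1.7500, f(x_2) = 10.070555, coefficient = 2
x_3 = 1.8750, f(x_3) = 12.226536, coefficient = 2
x_4 = 2.0000, f(x_4) = 14.778112, coefficient = 2
x_5 = 2.1250, f(x_5) = 17.792407, coefficient = 2
x_6 = 2.2500, f(x_6) = 21.347406, coefficient = 2
x_7 = 2.3750, f(x_7) = 25.533656, coefficient = 2
x_8 = 2.5000, f(x_8) = 30.456235, coefficient = 2
x_9 = 2.6250, f(x_9) = 36.237007, coefficient = 2
x_10 = 2.7500, f(x_10) = 43.017238, coefficient = 2
x_11 = 2.8750, f(x_11) = 50.960594, coefficient = 2
x_12 = 3.0000, f(x_12) = 60.256611, coefficient = 1

I ≈ (0.125000/2) × 608.323498 = 38.020219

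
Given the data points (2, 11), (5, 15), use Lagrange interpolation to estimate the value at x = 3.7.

Lagrange interpolation formula:
P(x) = Σ yᵢ × Lᵢ(x)
where Lᵢ(x) = Π_{j≠i} (x - xⱼ)/(xᵢ - xⱼ)

L_0(3.7) = (3.7 - 5)/(2 - 5) = 0.433333
L_1(3.7) = (3.7 - 2)/(5 - 2) = 0.566667

P(3.7) = 11×L_0(3.7) + 15×L_1(3.7)
P(3.7) = 13.266667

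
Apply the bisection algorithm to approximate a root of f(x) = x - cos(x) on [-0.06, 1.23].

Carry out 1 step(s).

f(x) = x - cos(x)
Initial interval: [-0.06, 1.23]

Iteration 1:
  c_1 = (-0.060000 + 1.230000)/2 = 0.585000
  f(c_1) = f(0.585000) = -0.248712
  f(a) × f(c) ≥ 0, new interval: [0.585000, 1.230000]

After 1 iteration(s), the approximation is c_1 = 0.585000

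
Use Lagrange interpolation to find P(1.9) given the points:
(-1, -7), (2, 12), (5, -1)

Lagrange interpolation formula:
P(x) = Σ yᵢ × Lᵢ(x)
where Lᵢ(x) = Π_{j≠i} (x - xⱼ)/(xᵢ - xⱼ)

L_0(1.9) = (1.9 - 2)/(-1 - 2) × (1.9 - 5)/(-1 - 5) = 0.017222
L_1(1.9) = (1.9 - (-1))/(2 - (-1)) × (1.9 - 5)/(2 - 5) = 0.998889
L_2(1.9) = (1.9 - (-1))/(5 - (-1)) × (1.9 - 2)/(5 - 2) = -0.016111

P(1.9) = (-7)×L_0(1.9) + 12×L_1(1.9) + (-1)×L_2(1.9)
P(1.9) = 11.882222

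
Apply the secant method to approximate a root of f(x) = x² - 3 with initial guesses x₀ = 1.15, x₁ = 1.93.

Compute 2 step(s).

f(x) = x² - 3
x₀ = 1.15, x₁ = 1.93

Secant formula: x_{n+1} = x_n - f(x_n)(x_n - x_{n-1})/(f(x_n) - f(x_{n-1}))

Iteration 1:
  f(1.150000) = -1.677500
  f(1.930000) = 0.724900
  x_2 = 1.930000 - 0.724900×(1.930000 - 1.150000)/(0.724900 - (-1.677500))
       = 1.694643
Iteration 2:
  f(1.930000) = 0.724900
  f(1.694643) = -0.128186
  x_3 = 1.694643 - (-0.128186)×(1.694643 - 1.930000)/(-0.128186 - 0.724900)
       = 1.730008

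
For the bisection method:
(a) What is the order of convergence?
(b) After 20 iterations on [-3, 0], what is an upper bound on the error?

(a) Bisection has linear (order 1) convergence; the error is halved each step.

(b) Error bound = (b-a)/2^n = (0 - (-3))/2^{20}
    = 3/2^{20}

(a) 1 (linear); (b) error ≤ 2.86e-06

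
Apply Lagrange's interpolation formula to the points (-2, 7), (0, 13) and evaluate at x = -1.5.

Lagrange interpolation formula:
P(x) = Σ yᵢ × Lᵢ(x)
where Lᵢ(x) = Π_{j≠i} (x - xⱼ)/(xᵢ - xⱼ)

L_0(-1.5) = (-1.5 - 0)/(-2 - 0) = 0.750000
L_1(-1.5) = (-1.5 - (-2))/(0 - (-2)) = 0.250000

P(-1.5) = 7×L_0(-1.5) + 13×L_1(-1.5)
P(-1.5) = 8.500000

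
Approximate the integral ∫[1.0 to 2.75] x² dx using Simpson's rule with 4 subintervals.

f(x) = x²
a = 1.0, b = 2.75, n = 4
h = (b - a)/n = 0.437500

Simpson's rule: (h/3)[f(x₀) + 4f(x₁) + 2f(x₂) + ... + f(xₙ)]

x_0 = 1.0000, f(x_0) = 1.000000, coefficient = 1
x_1 = 1.4375, f(x_1) = 2.066406, coefficient = 4
x_2 = 1.8750, f(x_2) = 3.515625, coefficient = 2
x_3 = 2.3125, f(x_3) = 5.347656, coefficient = 4
x_4 = 2.7500, f(x_4) = 7.562500, coefficient = 1

I ≈ (0.437500/3) × 45.250000 = 6.598958
Exact value: 6.598958
Error: 0.000000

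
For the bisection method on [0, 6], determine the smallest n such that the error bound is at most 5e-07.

We need (b-a)/2^n ≤ 5e-07
(6 - 0)/2^n ≤ 5e-07
6/2^n ≤ 5e-07
2^n ≥ 12000000
n ≥ log₂(12000000) = 23.52
n ≥ 24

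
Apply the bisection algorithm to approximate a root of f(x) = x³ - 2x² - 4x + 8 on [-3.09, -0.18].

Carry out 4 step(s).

f(x) = x³ - 2x² - 4x + 8
Initial interval: [-3.09, -0.18]

Iteration 1:
  c_1 = (-3.090000 + (-0.180000))/2 = -1.635000
  f(c_1) = f(-1.635000) = 4.822827
  f(a) × f(c) < 0, new interval: [-3.090000, -1.635000]
Iteration 2:
  c_2 = (-3.090000 + (-1.635000))/2 = -2.362500
  f(c_2) = f(-2.362500) = -6.898885
  f(a) × f(c) ≥ 0, new interval: [-2.362500, -1.635000]
Iteration 3:
  c_3 = (-2.362500 + (-1.635000))/2 = -1.998750
  f(c_3) = f(-1.998750) = 0.019988
  f(a) × f(c) < 0, new interval: [-2.362500, -1.998750]
Iteration 4:
  c_4 = (-2.362500 + (-1.998750))/2 = -2.180625
  f(c_4) = f(-2.180625) = -3.156896
  f(a) × f(c) ≥ 0, new interval: [-2.180625, -1.998750]

After 4 iteration(s), the approximation is c_4 = -2.180625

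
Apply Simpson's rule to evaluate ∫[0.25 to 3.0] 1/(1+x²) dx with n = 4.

f(x) = 1/(1+x²)
a = 0.25, b = 3.0, n = 4
h = (b - a)/n = 0.687500

Simpson's rule: (h/3)[f(x₀) + 4f(x₁) + 2f(x₂) + ... + f(xₙ)]

x_0 = 0.2500, f(x_0) = 0.941176, coefficient = 1
x_1 = 0.9375, f(x_1) = 0.532225, coefficient = 4
x_2 = 1.6250, f(x_2) = 0.274678, coefficient = 2
x_3 = 2.3125, f(x_3) = 0.157538, coefficient = 4
x_4 = 3.0000, f(x_4) = 0.100000, coefficient = 1

I ≈ (0.687500/3) × 4.349585 = 0.996780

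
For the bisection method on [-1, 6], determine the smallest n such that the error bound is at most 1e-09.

We need (b-a)/2^n ≤ 1e-09
(6 - (-1))/2^n ≤ 1e-09
7/2^n ≤ 1e-09
2^n ≥ 7000000000
n ≥ log₂(7000000000) = 32.70
n ≥ 33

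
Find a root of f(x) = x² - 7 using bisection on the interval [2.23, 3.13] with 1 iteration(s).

f(x) = x² - 7
Initial interval: [2.23, 3.13]

Iteration 1:
  c_1 = (2.230000 + 3.130000)/2 = 2.680000
  f(c_1) = f(2.680000) = 0.182400
  f(a) × f(c) < 0, new interval: [2.230000, 2.680000]

After 1 iteration(s), the approximation is c_1 = 2.680000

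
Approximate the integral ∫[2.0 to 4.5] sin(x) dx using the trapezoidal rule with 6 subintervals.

f(x) = sin(x)
a = 2.0, b = 4.5, n = 6
h = (b - a)/n = 0.416667

Trapezoidal rule: (h/2)[f(x₀) + 2f(x₁) + 2f(x₂) + ... + f(xₙ)]

x_0 = 2.0000, f(x_0) = 0.909297, coefficient = 1
x_1 = 2.4167, f(x_1) = 0.663080, coefficient = 2
x_2 = 2.8333, f(x_2) = 0.303400, coefficient = 2
x_3 = 3.2500, f(x_3) = -0.108195, coefficient = 2
x_4 = 3.6667, f(x_4) = -0.501277, coefficient = 2
x_5 = 4.0833, f(x_5) = -0.808584, coefficient = 2
x_6 = 4.5000, f(x_6) = -0.977530, coefficient = 1

I ≈ (0.416667/2) × -0.971383 = -0.202371
Exact value: -0.205351
Error: 0.002980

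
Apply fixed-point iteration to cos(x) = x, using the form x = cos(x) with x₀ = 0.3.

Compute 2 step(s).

Equation: cos(x) = x
Fixed-point form: x = cos(x)
x₀ = 0.3

x_1 = g(0.300000) = 0.955336
x_2 = g(0.955336) = 0.577334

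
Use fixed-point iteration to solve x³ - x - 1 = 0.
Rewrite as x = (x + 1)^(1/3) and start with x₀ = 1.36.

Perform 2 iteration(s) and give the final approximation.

Equation: x³ - x - 1 = 0
Fixed-point form: x = (x + 1)^(1/3)
x₀ = 1.36

x_1 = g(1.360000) = 1.331386
x_2 = g(1.331386) = 1.325983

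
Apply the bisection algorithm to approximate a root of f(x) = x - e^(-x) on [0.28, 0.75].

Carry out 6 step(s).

f(x) = x - e^(-x)
Initial interval: [0.28, 0.75]

Iteration 1:
  c_1 = (0.280000 + 0.750000)/2 = 0.515000
  f(c_1) = f(0.515000) = -0.082501
  f(a) × f(c) ≥ 0, new interval: [0.515000, 0.750000]
Iteration 2:
  c_2 = (0.515000 + 0.750000)/2 = 0.632500
  f(c_2) = f(0.632500) = 0.101238
  f(a) × f(c) < 0, new interval: [0.515000, 0.632500]
Iteration 3:
  c_3 = (0.515000 + 0.632500)/2 = 0.573750
  f(c_3) = f(0.573750) = 0.010341
  f(a) × f(c) < 0, new interval: [0.515000, 0.573750]
Iteration 4:
  c_4 = (0.515000 + 0.573750)/2 = 0.544375
  f(c_4) = f(0.544375) = -0.035829
  f(a) × f(c) ≥ 0, new interval: [0.544375, 0.573750]
Iteration 5:
  c_5 = (0.544375 + 0.573750)/2 = 0.559063
  f(c_5) = f(0.559063) = -0.012682
  f(a) × f(c) ≥ 0, new interval: [0.559063, 0.573750]
Iteration 6:
  c_6 = (0.559063 + 0.573750)/2 = 0.566406
  f(c_6) = f(0.566406) = -0.001155
  f(a) × f(c) ≥ 0, new interval: [0.566406, 0.573750]

After 6 iteration(s), the approximation is c_6 = 0.566406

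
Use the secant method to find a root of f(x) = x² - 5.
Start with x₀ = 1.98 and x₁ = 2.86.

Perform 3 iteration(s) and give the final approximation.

f(x) = x² - 5
x₀ = 1.98, x₁ = 2.86

Secant formula: x_{n+1} = x_n - f(x_n)(x_n - x_{n-1})/(f(x_n) - f(x_{n-1}))

Iteration 1:
  f(1.980000) = -1.079600
  f(2.860000) = 3.179600
  x_2 = 2.860000 - 3.179600×(2.860000 - 1.980000)/(3.179600 - (-1.079600))
       = 2.203058
Iteration 2:
  f(2.860000) = 3.179600
  f(2.203058) = -0.146536
  x_3 = 2.203058 - (-0.146536)×(2.203058 - 2.860000)/(-0.146536 - 3.179600)
       = 2.232000
Iteration 3:
  f(2.203058) = -0.146536
  f(2.232000) = -0.018176
  x_4 = 2.232000 - (-0.018176)×(2.232000 - 2.203058)/(-0.018176 - (-0.146536))
       = 2.236098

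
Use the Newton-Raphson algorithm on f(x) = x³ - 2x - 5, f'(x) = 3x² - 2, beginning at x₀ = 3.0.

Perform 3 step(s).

f(x) = x³ - 2x - 5
f'(x) = 3x² - 2
x₀ = 3.0

Newton-Raphson formula: x_{n+1} = x_n - f(x_n)/f'(x_n)

Iteration 1:
  f(3.000000) = 16.000000
  f'(3.000000) = 25.000000
  x_1 = 3.000000 - 16.000000/25.000000 = 2.360000
Iteration 2:
  f(2.360000) = 3.424256
  f'(2.360000) = 14.708800
  x_2 = 2.360000 - 3.424256/14.708800 = 2.127197
Iteration 3:
  f(2.127197) = 0.371100
  f'(2.127197) = 11.574898
  x_3 = 2.127197 - 0.371100/11.574898 = 2.095136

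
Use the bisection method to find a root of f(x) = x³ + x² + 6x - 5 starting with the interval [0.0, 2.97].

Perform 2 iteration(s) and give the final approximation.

f(x) = x³ + x² + 6x - 5
Initial interval: [0.0, 2.97]

Iteration 1:
  c_1 = (0.000000 + 2.970000)/2 = 1.485000
  f(c_1) = f(1.485000) = 9.389984
  f(a) × f(c) < 0, new interval: [0.000000, 1.485000]
Iteration 2:
  c_2 = (0.000000 + 1.485000)/2 = 0.742500
  f(c_2) = f(0.742500) = 0.415651
  f(a) × f(c) < 0, new interval: [0.000000, 0.742500]

After 2 iteration(s), the approximation is c_2 = 0.742500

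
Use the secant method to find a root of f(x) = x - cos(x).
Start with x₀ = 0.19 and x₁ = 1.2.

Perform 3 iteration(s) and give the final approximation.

f(x) = x - cos(x)
x₀ = 0.19, x₁ = 1.2

Secant formula: x_{n+1} = x_n - f(x_n)(x_n - x_{n-1})/(f(x_n) - f(x_{n-1}))

Iteration 1:
  f(0.190000) = -0.792004
  f(1.200000) = 0.837642
  x_2 = 1.200000 - 0.837642×(1.200000 - 0.190000)/(0.837642 - (-0.792004))
       = 0.680858
Iteration 2:
  f(1.200000) = 0.837642
  f(0.680858) = -0.096176
  x_3 = 0.680858 - (-0.096176)×(0.680858 - 1.200000)/(-0.096176 - 0.837642)
       = 0.734325
Iteration 3:
  f(0.680858) = -0.096176
  f(0.734325) = -0.007958
  x_4 = 0.734325 - (-0.007958)×(0.734325 - 0.680858)/(-0.007958 - (-0.096176))
       = 0.739148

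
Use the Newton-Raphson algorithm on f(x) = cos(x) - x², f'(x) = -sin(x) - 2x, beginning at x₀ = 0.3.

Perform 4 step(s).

f(x) = cos(x) - x²
f'(x) = -sin(x) - 2x
x₀ = 0.3

Newton-Raphson formula: x_{n+1} = x_n - f(x_n)/f'(x_n)

Iteration 1:
  f(0.300000) = 0.865336
  f'(0.300000) = -0.895520
  x_1 = 0.300000 - 0.865336/(-0.895520) = 1.266295
Iteration 2:
  f(1.266295) = -1.303685
  f'(1.266295) = -3.486586
  x_2 = 1.266295 - (-1.303685)/(-3.486586) = 0.892380
Iteration 3:
  f(0.892380) = -0.168782
  f'(0.892380) = -2.563329
  x_3 = 0.892380 - (-0.168782)/(-2.563329) = 0.826535
Iteration 4:
  f(0.826535) = -0.005733
  f'(0.826535) = -2.388660
  x_4 = 0.826535 - (-0.005733)/(-2.388660) = 0.824136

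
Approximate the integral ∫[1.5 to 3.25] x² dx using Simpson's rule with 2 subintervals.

f(x) = x²
a = 1.5, b = 3.25, n = 2
h = (b - a)/n = 0.875000

Simpson's rule: (h/3)[f(x₀) + 4f(x₁) + 2f(x₂) + ... + f(xₙ)]

x_0 = 1.5000, f(x_0) = 2.250000, coefficient = 1
x_1 = 2.3750, f(x_1) = 5.640625, coefficient = 4
x_2 = 3.2500, f(x_2) = 10.562500, coefficient = 1

I ≈ (0.875000/3) × 35.375000 = 10.317708
Exact value: 10.317708
Error: 0.000000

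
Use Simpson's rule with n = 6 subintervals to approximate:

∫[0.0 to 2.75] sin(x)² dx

f(x) = sin(x)²
a = 0.0, b = 2.75, n = 6
h = (b - a)/n = 0.458333

Simpson's rule: (h/3)[f(x₀) + 4f(x₁) + 2f(x₂) + ... + f(xₙ)]

x_0 = 0.0000, f(x_0) = 0.000000, coefficient = 1
x_1 = 0.4583, f(x_1) = 0.195766, coefficient = 4
x_2 = 0.9167, f(x_2) = 0.629766, coefficient = 2
x_3 = 1.3750, f(x_3) = 0.962151, coefficient = 4
x_4 = 1.8333, f(x_4) = 0.932643, coefficient = 2
x_5 = 2.2917, f(x_5) = 0.564349, coefficient = 4
x_6 = 2.7500, f(x_6) = 0.145665, coefficient = 1

I ≈ (0.458333/3) × 10.159546 = 1.552153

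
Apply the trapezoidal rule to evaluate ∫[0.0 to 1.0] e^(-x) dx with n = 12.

f(x) = e^(-x)
a = 0.0, b = 1.0, n = 12
h = (b - a)/n = 0.083333

Trapezoidal rule: (h/2)[f(x₀) + 2f(x₁) + 2f(x₂) + ... + f(xₙ)]

x_0 = 0.0000, f(x_0) = 1.000000, coefficient = 1
x_1 = 0.0833, f(x_1) = 0.920044, coefficient = 2
x_2 = 0.1667, f(x_2) = 0.846482, coefficient = 2
x_3 = 0.2500, f(x_3) = 0.778801, coefficient = 2
x_4 = 0.3333, f(x_4) = 0.716531, coefficient = 2
x_5 = 0.4167, f(x_5) = 0.659241, coefficient = 2
x_6 = 0.5000, f(x_6) = 0.606531, coefficient = 2
x_7 = 0.5833, f(x_7) = 0.558035, coefficient = 2
x_8 = 0.6667, f(x_8) = 0.513417, coefficient = 2
x_9 = 0.7500, f(x_9) = 0.472367, coefficient = 2
x_10 = 0.8333, f(x_10) = 0.434598, coefficient = 2
x_11 = 0.9167, f(x_11) = 0.399850, coefficient = 2
x_12 = 1.0000, f(x_12) = 0.367879, coefficient = 1

I ≈ (0.083333/2) × 15.179672 = 0.632486
Exact value: 0.632121
Error: 0.000366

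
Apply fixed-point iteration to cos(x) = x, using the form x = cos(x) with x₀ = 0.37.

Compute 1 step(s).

Equation: cos(x) = x
Fixed-point form: x = cos(x)
x₀ = 0.37

x_1 = g(0.370000) = 0.932327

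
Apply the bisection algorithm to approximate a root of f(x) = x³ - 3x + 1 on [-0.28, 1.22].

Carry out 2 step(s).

f(x) = x³ - 3x + 1
Initial interval: [-0.28, 1.22]

Iteration 1:
  c_1 = (-0.280000 + 1.220000)/2 = 0.470000
  f(c_1) = f(0.470000) = -0.306177
  f(a) × f(c) < 0, new interval: [-0.280000, 0.470000]
Iteration 2:
  c_2 = (-0.280000 + 0.470000)/2 = 0.095000
  f(c_2) = f(0.095000) = 0.715857
  f(a) × f(c) ≥ 0, new interval: [0.095000, 0.470000]

After 2 iteration(s), the approximation is c_2 = 0.095000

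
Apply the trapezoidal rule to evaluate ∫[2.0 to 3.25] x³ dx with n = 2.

f(x) = x³
a = 2.0, b = 3.25, n = 2
h = (b - a)/n = 0.625000

Trapezoidal rule: (h/2)[f(x₀) + 2f(x₁) + 2f(x₂) + ... + f(xₙ)]

x_0 = 2.0000, f(x_0) = 8.000000, coefficient = 1
x_1 = 2.6250, f(x_1) = 18.087891, coefficient = 2
x_2 = 3.2500, f(x_2) = 34.328125, coefficient = 1

I ≈ (0.625000/2) × 78.503906 = 24.532471
Exact value: 23.891602
Error: 0.640869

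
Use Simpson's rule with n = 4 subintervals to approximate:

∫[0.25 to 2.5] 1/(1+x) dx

f(x) = 1/(1+x)
a = 0.25, b = 2.5, n = 4
h = (b - a)/n = 0.562500

Simpson's rule: (h/3)[f(x₀) + 4f(x₁) + 2f(x₂) + ... + f(xₙ)]

x_0 = 0.2500, f(x_0) = 0.800000, coefficient = 1
x_1 = 0.8125, f(x_1) = 0.551724, coefficient = 4
x_2 = 1.3750, f(x_2) = 0.421053, coefficient = 2
x_3 = 1.9375, f(x_3) = 0.340426, coefficient = 4
x_4 = 2.5000, f(x_4) = 0.285714, coefficient = 1

I ≈ (0.562500/3) × 5.496418 = 1.030578
Exact value: 1.029619
Error: 0.000959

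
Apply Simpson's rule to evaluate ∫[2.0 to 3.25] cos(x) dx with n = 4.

f(x) = cos(x)
a = 2.0, b = 3.25, n = 4
h = (b - a)/n = 0.312500

Simpson's rule: (h/3)[f(x₀) + 4f(x₁) + 2f(x₂) + ... + f(xₙ)]

x_0 = 2.0000, f(x_0) = -0.416147, coefficient = 1
x_1 = 2.3125, f(x_1) = -0.675545, coefficient = 4
x_2 = 2.6250, f(x_2) = -0.869507, coefficient = 2
x_3 = 2.9375, f(x_3) = -0.979245, coefficient = 4
x_4 = 3.2500, f(x_4) = -0.994130, coefficient = 1

I ≈ (0.312500/3) × -9.768452 = -1.017547
Exact value: -1.017493
Error: 0.000055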